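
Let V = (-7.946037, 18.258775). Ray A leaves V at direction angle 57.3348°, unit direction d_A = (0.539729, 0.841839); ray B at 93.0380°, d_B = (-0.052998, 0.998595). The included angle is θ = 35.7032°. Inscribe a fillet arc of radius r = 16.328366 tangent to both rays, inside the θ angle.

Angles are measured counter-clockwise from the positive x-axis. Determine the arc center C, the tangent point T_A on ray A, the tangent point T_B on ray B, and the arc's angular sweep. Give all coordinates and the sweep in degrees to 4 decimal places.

center=(5.6724,69.7529) T_A=(19.4182,60.9400) T_B=(-10.6330,68.8875) sweep=144.2968

bisector direction at 75.1864° = (0.255675,0.966763)
center distance |VC| = r/sin(θ/2) = 16.328366/sin(17.8516°) = 53.264474
C = V + |VC|·bis = (5.6724,69.7529)
T_A = V + ((C−V)·d_A)·d_A = V + 50.7000·d_A = (19.4182,60.9400)
T_B = V + ((C−V)·d_B)·d_B = V + 50.7000·d_B = (-10.6330,68.8875)
sweep = 180° − θ = 144.2968°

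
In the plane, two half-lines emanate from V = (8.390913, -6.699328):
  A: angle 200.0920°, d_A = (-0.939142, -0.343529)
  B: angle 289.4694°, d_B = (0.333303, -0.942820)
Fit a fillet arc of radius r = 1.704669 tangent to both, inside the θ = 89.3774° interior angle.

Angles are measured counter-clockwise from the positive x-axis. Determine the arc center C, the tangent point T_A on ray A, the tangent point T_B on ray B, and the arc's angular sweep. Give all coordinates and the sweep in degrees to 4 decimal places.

center=(7.3581,-8.8923) T_A=(6.7725,-7.2913) T_B=(8.9653,-8.3241) sweep=90.6226

bisector direction at 244.7807° = (-0.426084,-0.904684)
center distance |VC| = r/sin(θ/2) = 1.704669/sin(44.6887°) = 2.423972
C = V + |VC|·bis = (7.3581,-8.8923)
T_A = V + ((C−V)·d_A)·d_A = V + 1.7233·d_A = (6.7725,-7.2913)
T_B = V + ((C−V)·d_B)·d_B = V + 1.7233·d_B = (8.9653,-8.3241)
sweep = 180° − θ = 90.6226°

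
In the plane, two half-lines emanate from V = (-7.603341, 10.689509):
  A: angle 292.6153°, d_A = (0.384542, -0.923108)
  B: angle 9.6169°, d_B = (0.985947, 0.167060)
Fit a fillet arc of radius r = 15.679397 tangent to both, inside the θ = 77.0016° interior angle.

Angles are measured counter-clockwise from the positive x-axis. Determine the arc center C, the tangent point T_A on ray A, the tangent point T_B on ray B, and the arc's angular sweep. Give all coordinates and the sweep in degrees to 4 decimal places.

center=(14.4502,-1.4766) T_A=(-0.0236,-7.5060) T_B=(11.8308,13.9824) sweep=102.9984

bisector direction at 331.1161° = (0.875600,-0.483036)
center distance |VC| = r/sin(θ/2) = 15.679397/sin(38.5008°) = 25.186752
C = V + |VC|·bis = (14.4502,-1.4766)
T_A = V + ((C−V)·d_A)·d_A = V + 19.7111·d_A = (-0.0236,-7.5060)
T_B = V + ((C−V)·d_B)·d_B = V + 19.7111·d_B = (11.8308,13.9824)
sweep = 180° − θ = 102.9984°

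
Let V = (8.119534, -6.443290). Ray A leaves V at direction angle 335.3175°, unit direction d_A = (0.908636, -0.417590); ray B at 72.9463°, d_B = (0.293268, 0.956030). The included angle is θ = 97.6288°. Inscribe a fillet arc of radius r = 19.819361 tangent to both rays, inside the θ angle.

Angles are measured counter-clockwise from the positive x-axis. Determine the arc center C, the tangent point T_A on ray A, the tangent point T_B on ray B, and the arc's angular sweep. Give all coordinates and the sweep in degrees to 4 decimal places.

bisector direction at 24.1319° = (0.912607,0.408839)
center distance |VC| = r/sin(θ/2) = 19.819361/sin(48.8144°) = 26.335206
C = V + |VC|·bis = (32.1532,4.3236)
T_A = V + ((C−V)·d_A)·d_A = V + 17.3417·d_A = (23.8769,-13.6850)
T_B = V + ((C−V)·d_B)·d_B = V + 17.3417·d_B = (13.2053,10.1359)
sweep = 180° − θ = 82.3712°

center=(32.1532,4.3236) T_A=(23.8769,-13.6850) T_B=(13.2053,10.1359) sweep=82.3712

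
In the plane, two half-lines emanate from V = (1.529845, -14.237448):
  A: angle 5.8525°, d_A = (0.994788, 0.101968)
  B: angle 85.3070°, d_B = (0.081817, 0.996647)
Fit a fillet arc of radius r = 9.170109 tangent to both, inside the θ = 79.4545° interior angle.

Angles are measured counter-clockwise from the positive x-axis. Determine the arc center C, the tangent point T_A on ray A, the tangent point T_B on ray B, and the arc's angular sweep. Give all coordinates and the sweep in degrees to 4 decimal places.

bisector direction at 45.5797° = (0.699916,0.714225)
center distance |VC| = r/sin(θ/2) = 9.170109/sin(39.7272°) = 14.347717
C = V + |VC|·bis = (11.5720,-3.9899)
T_A = V + ((C−V)·d_A)·d_A = V + 11.0348·d_A = (12.5071,-13.1123)
T_B = V + ((C−V)·d_B)·d_B = V + 11.0348·d_B = (2.4327,-3.2397)
sweep = 180° − θ = 100.5455°

center=(11.5720,-3.9899) T_A=(12.5071,-13.1123) T_B=(2.4327,-3.2397) sweep=100.5455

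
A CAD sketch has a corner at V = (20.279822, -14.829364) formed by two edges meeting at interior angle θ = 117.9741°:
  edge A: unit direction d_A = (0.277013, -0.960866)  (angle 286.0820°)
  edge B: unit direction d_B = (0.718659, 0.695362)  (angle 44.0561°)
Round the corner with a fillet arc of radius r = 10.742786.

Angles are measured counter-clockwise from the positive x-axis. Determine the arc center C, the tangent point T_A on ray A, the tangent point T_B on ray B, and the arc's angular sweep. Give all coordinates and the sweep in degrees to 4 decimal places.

bisector direction at 345.0691° = (0.966237,-0.257655)
center distance |VC| = r/sin(θ/2) = 10.742786/sin(58.9871°) = 12.534596
C = V + |VC|·bis = (32.3912,-18.0590)
T_A = V + ((C−V)·d_A)·d_A = V + 6.4582·d_A = (22.0688,-21.0349)
T_B = V + ((C−V)·d_B)·d_B = V + 6.4582·d_B = (24.9211,-10.3386)
sweep = 180° − θ = 62.0259°

center=(32.3912,-18.0590) T_A=(22.0688,-21.0349) T_B=(24.9211,-10.3386) sweep=62.0259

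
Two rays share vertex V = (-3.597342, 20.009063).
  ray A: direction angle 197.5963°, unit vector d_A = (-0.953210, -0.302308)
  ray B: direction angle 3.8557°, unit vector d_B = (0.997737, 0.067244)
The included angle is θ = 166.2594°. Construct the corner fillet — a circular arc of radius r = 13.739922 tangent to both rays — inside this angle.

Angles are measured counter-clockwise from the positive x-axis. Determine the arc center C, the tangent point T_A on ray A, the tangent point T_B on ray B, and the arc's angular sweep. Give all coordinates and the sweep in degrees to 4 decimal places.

bisector direction at 280.7260° = (0.186112,-0.982528)
center distance |VC| = r/sin(θ/2) = 13.739922/sin(83.1297°) = 13.839295
C = V + |VC|·bis = (-1.0217,6.4116)
T_A = V + ((C−V)·d_A)·d_A = V + 1.6555·d_A = (-5.1754,19.5086)
T_B = V + ((C−V)·d_B)·d_B = V + 1.6555·d_B = (-1.9456,20.1204)
sweep = 180° − θ = 13.7406°

center=(-1.0217,6.4116) T_A=(-5.1754,19.5086) T_B=(-1.9456,20.1204) sweep=13.7406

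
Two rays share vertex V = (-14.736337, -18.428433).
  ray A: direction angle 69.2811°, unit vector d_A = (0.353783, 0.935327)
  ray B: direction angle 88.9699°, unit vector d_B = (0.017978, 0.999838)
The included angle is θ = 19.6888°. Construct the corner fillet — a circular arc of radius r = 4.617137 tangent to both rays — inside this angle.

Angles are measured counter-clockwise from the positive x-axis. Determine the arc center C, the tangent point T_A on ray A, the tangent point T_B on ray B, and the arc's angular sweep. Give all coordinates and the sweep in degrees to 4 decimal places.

bisector direction at 79.1255° = (0.188658,0.982043)
center distance |VC| = r/sin(θ/2) = 4.617137/sin(9.8444°) = 27.005055
C = V + |VC|·bis = (-9.6416,8.0917)
T_A = V + ((C−V)·d_A)·d_A = V + 26.6074·d_A = (-5.3231,6.4582)
T_B = V + ((C−V)·d_B)·d_B = V + 26.6074·d_B = (-14.2580,8.1747)
sweep = 180° − θ = 160.3112°

center=(-9.6416,8.0917) T_A=(-5.3231,6.4582) T_B=(-14.2580,8.1747) sweep=160.3112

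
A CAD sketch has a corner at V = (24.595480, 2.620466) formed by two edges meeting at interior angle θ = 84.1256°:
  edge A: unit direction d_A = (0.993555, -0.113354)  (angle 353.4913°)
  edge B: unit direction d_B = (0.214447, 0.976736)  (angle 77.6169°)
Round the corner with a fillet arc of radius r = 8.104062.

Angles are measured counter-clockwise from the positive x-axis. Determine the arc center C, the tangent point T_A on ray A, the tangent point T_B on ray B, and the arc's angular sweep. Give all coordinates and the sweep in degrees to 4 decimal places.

bisector direction at 35.5541° = (0.813567,0.581471)
center distance |VC| = r/sin(θ/2) = 8.104062/sin(42.0628°) = 12.096613
C = V + |VC|·bis = (34.4369,9.6543)
T_A = V + ((C−V)·d_A)·d_A = V + 8.9807·d_A = (33.5183,1.6025)
T_B = V + ((C−V)·d_B)·d_B = V + 8.9807·d_B = (26.5214,11.3922)
sweep = 180° − θ = 95.8744°

center=(34.4369,9.6543) T_A=(33.5183,1.6025) T_B=(26.5214,11.3922) sweep=95.8744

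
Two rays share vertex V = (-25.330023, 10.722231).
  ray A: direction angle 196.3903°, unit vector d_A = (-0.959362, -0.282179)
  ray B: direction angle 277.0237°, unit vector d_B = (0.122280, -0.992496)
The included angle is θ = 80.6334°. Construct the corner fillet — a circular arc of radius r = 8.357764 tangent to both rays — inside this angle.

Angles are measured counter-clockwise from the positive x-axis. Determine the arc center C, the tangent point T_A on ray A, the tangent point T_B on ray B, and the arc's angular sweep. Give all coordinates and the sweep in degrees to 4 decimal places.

bisector direction at 236.7070° = (-0.548921,-0.835874)
center distance |VC| = r/sin(θ/2) = 8.357764/sin(40.3167°) = 12.917478
C = V + |VC|·bis = (-32.4207,-0.0752)
T_A = V + ((C−V)·d_A)·d_A = V + 9.8493·d_A = (-34.7791,7.9430)
T_B = V + ((C−V)·d_B)·d_B = V + 9.8493·d_B = (-24.1256,0.9468)
sweep = 180° − θ = 99.3666°

center=(-32.4207,-0.0752) T_A=(-34.7791,7.9430) T_B=(-24.1256,0.9468) sweep=99.3666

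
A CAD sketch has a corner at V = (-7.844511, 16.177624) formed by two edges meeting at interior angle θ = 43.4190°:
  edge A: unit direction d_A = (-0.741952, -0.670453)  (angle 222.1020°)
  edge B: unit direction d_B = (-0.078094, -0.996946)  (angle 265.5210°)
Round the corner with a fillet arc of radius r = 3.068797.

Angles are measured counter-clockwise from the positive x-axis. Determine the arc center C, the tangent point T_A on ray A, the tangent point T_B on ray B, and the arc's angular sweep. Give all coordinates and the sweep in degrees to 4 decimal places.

bisector direction at 243.8115° = (-0.441326,-0.897347)
center distance |VC| = r/sin(θ/2) = 3.068797/sin(21.7095°) = 8.296270
C = V + |VC|·bis = (-11.5059,8.7330)
T_A = V + ((C−V)·d_A)·d_A = V + 7.7078·d_A = (-13.5634,11.0099)
T_B = V + ((C−V)·d_B)·d_B = V + 7.7078·d_B = (-8.4464,8.4933)
sweep = 180° − θ = 136.5810°

center=(-11.5059,8.7330) T_A=(-13.5634,11.0099) T_B=(-8.4464,8.4933) sweep=136.5810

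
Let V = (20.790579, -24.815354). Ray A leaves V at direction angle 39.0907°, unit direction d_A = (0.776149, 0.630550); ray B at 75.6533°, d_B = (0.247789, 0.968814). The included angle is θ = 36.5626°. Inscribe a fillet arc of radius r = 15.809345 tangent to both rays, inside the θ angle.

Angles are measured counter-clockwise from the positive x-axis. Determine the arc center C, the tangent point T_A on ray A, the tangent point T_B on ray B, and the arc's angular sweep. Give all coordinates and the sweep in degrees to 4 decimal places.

bisector direction at 57.3720° = (0.539182,0.842189)
center distance |VC| = r/sin(θ/2) = 15.809345/sin(18.2813°) = 50.399182
C = V + |VC|·bis = (47.9649,17.6303)
T_A = V + ((C−V)·d_A)·d_A = V + 47.8554·d_A = (57.9335,5.3599)
T_B = V + ((C−V)·d_B)·d_B = V + 47.8554·d_B = (32.6486,21.5477)
sweep = 180° − θ = 143.4374°

center=(47.9649,17.6303) T_A=(57.9335,5.3599) T_B=(32.6486,21.5477) sweep=143.4374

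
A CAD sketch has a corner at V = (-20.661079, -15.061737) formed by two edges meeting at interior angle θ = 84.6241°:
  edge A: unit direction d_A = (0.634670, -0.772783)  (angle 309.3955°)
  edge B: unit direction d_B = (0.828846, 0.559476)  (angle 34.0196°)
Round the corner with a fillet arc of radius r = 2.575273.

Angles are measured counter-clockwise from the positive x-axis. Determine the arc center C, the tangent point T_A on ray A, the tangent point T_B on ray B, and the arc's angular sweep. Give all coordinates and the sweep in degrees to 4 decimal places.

center=(-16.8755,-15.6135) T_A=(-18.8656,-17.2479) T_B=(-18.3163,-13.4790) sweep=95.3759

bisector direction at 351.7075° = (0.989545,-0.144226)
center distance |VC| = r/sin(θ/2) = 2.575273/sin(42.3120°) = 3.825602
C = V + |VC|·bis = (-16.8755,-15.6135)
T_A = V + ((C−V)·d_A)·d_A = V + 2.8290·d_A = (-18.8656,-17.2479)
T_B = V + ((C−V)·d_B)·d_B = V + 2.8290·d_B = (-18.3163,-13.4790)
sweep = 180° − θ = 95.3759°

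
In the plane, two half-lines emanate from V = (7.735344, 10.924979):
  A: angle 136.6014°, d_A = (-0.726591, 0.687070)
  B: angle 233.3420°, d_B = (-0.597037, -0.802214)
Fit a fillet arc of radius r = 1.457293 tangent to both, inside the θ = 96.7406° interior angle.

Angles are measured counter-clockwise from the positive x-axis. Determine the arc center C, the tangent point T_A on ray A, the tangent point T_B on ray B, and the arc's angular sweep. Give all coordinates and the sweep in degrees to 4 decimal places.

center=(5.7930,10.7560) T_A=(6.7943,11.8149) T_B=(6.9621,9.8860) sweep=83.2594

bisector direction at 184.9717° = (-0.996238,-0.086664)
center distance |VC| = r/sin(θ/2) = 1.457293/sin(48.3703°) = 1.949676
C = V + |VC|·bis = (5.7930,10.7560)
T_A = V + ((C−V)·d_A)·d_A = V + 1.2952·d_A = (6.7943,11.8149)
T_B = V + ((C−V)·d_B)·d_B = V + 1.2952·d_B = (6.9621,9.8860)
sweep = 180° − θ = 83.2594°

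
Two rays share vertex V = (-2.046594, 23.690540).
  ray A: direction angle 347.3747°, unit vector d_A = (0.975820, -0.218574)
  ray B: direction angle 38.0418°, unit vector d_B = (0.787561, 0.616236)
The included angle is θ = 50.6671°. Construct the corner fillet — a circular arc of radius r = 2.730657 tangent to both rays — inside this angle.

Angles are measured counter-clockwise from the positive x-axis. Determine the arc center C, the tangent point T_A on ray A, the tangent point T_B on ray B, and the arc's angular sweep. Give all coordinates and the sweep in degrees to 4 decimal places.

center=(4.1788,25.0944) T_A=(3.5819,22.4298) T_B=(2.4961,27.2450) sweep=129.3329

bisector direction at 12.7083° = (0.975503,0.219987)
center distance |VC| = r/sin(θ/2) = 2.730657/sin(25.3335°) = 6.381722
C = V + |VC|·bis = (4.1788,25.0944)
T_A = V + ((C−V)·d_A)·d_A = V + 5.7680·d_A = (3.5819,22.4298)
T_B = V + ((C−V)·d_B)·d_B = V + 5.7680·d_B = (2.4961,27.2450)
sweep = 180° − θ = 129.3329°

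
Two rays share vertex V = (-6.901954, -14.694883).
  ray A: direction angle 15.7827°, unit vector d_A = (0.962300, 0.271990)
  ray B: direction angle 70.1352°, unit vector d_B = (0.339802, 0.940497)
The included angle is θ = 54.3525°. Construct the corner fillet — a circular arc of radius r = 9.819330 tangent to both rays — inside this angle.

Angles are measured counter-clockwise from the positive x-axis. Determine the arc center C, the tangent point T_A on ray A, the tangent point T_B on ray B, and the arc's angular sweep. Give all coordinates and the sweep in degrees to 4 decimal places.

bisector direction at 42.9590° = (0.731842,0.681474)
center distance |VC| = r/sin(θ/2) = 9.819330/sin(27.1762°) = 21.499238
C = V + |VC|·bis = (8.8321,-0.0437)
T_A = V + ((C−V)·d_A)·d_A = V + 19.1258·d_A = (11.5029,-9.4928)
T_B = V + ((C−V)·d_B)·d_B = V + 19.1258·d_B = (-0.4030,3.2929)
sweep = 180° − θ = 125.6475°

center=(8.8321,-0.0437) T_A=(11.5029,-9.4928) T_B=(-0.4030,3.2929) sweep=125.6475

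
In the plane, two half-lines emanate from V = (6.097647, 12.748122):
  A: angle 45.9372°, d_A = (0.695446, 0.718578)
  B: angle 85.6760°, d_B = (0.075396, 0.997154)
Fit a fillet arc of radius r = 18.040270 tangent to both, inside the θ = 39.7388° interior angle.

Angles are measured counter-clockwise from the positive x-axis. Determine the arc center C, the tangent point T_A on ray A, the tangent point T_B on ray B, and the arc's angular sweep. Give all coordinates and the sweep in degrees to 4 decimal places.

bisector direction at 65.8066° = (0.409818,0.912167)
center distance |VC| = r/sin(θ/2) = 18.040270/sin(19.8694°) = 53.078770
C = V + |VC|·bis = (27.8503,61.1648)
T_A = V + ((C−V)·d_A)·d_A = V + 49.9190·d_A = (40.8136,48.6188)
T_B = V + ((C−V)·d_B)·d_B = V + 49.9190·d_B = (9.8614,62.5250)
sweep = 180° − θ = 140.2612°

center=(27.8503,61.1648) T_A=(40.8136,48.6188) T_B=(9.8614,62.5250) sweep=140.2612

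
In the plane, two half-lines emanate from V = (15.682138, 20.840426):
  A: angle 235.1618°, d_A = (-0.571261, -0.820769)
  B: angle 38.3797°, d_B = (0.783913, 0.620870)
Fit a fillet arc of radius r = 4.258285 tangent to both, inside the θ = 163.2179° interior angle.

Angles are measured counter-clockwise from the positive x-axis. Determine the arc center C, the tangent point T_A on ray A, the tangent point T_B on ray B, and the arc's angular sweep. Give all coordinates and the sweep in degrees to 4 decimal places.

center=(18.8184,17.8923) T_A=(15.3233,20.3249) T_B=(16.1745,21.2304) sweep=16.7821

bisector direction at 316.7708° = (0.728619,-0.684919)
center distance |VC| = r/sin(θ/2) = 4.258285/sin(81.6089°) = 4.304363
C = V + |VC|·bis = (18.8184,17.8923)
T_A = V + ((C−V)·d_A)·d_A = V + 0.6281·d_A = (15.3233,20.3249)
T_B = V + ((C−V)·d_B)·d_B = V + 0.6281·d_B = (16.1745,21.2304)
sweep = 180° − θ = 16.7821°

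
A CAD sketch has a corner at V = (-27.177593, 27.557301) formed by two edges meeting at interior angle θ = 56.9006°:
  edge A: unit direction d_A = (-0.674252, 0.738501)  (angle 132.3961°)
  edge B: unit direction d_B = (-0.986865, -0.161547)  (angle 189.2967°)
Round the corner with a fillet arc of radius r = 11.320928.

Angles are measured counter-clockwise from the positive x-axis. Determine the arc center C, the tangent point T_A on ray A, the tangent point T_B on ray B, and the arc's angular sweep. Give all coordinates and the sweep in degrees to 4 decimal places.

center=(-49.6258,35.3542) T_A=(-41.2653,42.9874) T_B=(-47.7969,24.1820) sweep=123.0994

bisector direction at 160.8464° = (-0.944642,0.328102)
center distance |VC| = r/sin(θ/2) = 11.320928/sin(28.4503°) = 23.763679
C = V + |VC|·bis = (-49.6258,35.3542)
T_A = V + ((C−V)·d_A)·d_A = V + 20.8938·d_A = (-41.2653,42.9874)
T_B = V + ((C−V)·d_B)·d_B = V + 20.8938·d_B = (-47.7969,24.1820)
sweep = 180° − θ = 123.0994°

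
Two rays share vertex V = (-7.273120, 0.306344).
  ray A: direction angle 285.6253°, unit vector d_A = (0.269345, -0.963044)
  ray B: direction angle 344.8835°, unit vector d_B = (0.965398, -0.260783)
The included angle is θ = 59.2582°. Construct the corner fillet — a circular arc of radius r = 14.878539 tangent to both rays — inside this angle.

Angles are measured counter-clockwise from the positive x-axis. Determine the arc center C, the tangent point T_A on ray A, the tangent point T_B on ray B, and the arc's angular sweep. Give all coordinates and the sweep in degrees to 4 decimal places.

bisector direction at 315.2544° = (0.710239,-0.703960)
center distance |VC| = r/sin(θ/2) = 14.878539/sin(29.6291°) = 30.095142
C = V + |VC|·bis = (14.1016,-20.8794)
T_A = V + ((C−V)·d_A)·d_A = V + 26.1600·d_A = (-0.2270,-24.8869)
T_B = V + ((C−V)·d_B)·d_B = V + 26.1600·d_B = (17.9817,-6.5157)
sweep = 180° − θ = 120.7418°

center=(14.1016,-20.8794) T_A=(-0.2270,-24.8869) T_B=(17.9817,-6.5157) sweep=120.7418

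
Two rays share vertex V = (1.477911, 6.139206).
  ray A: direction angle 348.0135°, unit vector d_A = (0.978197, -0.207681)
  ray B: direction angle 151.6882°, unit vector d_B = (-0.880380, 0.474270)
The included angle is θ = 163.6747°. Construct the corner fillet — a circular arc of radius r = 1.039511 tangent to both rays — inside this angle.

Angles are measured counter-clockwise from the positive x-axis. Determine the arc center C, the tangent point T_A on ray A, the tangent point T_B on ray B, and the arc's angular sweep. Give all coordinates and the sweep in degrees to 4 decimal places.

bisector direction at 69.8509° = (0.344465,0.938799)
center distance |VC| = r/sin(θ/2) = 1.039511/sin(81.8374°) = 1.050150
C = V + |VC|·bis = (1.8397,7.1251)
T_A = V + ((C−V)·d_A)·d_A = V + 0.1491·d_A = (1.6238,6.1082)
T_B = V + ((C−V)·d_B)·d_B = V + 0.1491·d_B = (1.3466,6.2099)
sweep = 180° − θ = 16.3253°

center=(1.8397,7.1251) T_A=(1.6238,6.1082) T_B=(1.3466,6.2099) sweep=16.3253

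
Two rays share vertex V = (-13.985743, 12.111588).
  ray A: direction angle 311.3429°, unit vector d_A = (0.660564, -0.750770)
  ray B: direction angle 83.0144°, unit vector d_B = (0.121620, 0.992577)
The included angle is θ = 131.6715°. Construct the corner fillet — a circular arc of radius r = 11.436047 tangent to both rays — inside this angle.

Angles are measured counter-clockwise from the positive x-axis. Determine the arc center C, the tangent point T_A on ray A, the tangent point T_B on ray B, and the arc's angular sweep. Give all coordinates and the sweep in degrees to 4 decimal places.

bisector direction at 17.1787° = (0.955388,0.295352)
center distance |VC| = r/sin(θ/2) = 11.436047/sin(65.8358°) = 12.534361
C = V + |VC|·bis = (-2.0106,15.8136)
T_A = V + ((C−V)·d_A)·d_A = V + 5.1310·d_A = (-10.5964,8.2594)
T_B = V + ((C−V)·d_B)·d_B = V + 5.1310·d_B = (-13.3617,17.2045)
sweep = 180° − θ = 48.3285°

center=(-2.0106,15.8136) T_A=(-10.5964,8.2594) T_B=(-13.3617,17.2045) sweep=48.3285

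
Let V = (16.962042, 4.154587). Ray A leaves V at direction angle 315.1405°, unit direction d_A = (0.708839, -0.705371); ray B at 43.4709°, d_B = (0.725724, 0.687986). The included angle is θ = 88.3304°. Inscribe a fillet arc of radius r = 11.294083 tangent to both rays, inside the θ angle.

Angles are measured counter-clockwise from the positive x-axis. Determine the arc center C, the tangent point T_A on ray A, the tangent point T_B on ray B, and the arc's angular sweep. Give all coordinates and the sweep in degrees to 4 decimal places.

center=(33.1710,3.9582) T_A=(25.2045,-4.0475) T_B=(25.4008,12.1545) sweep=91.6696

bisector direction at 359.3057° = (0.999927,-0.012118)
center distance |VC| = r/sin(θ/2) = 11.294083/sin(44.1652°) = 16.210139
C = V + |VC|·bis = (33.1710,3.9582)
T_A = V + ((C−V)·d_A)·d_A = V + 11.6281·d_A = (25.2045,-4.0475)
T_B = V + ((C−V)·d_B)·d_B = V + 11.6281·d_B = (25.4008,12.1545)
sweep = 180° − θ = 91.6696°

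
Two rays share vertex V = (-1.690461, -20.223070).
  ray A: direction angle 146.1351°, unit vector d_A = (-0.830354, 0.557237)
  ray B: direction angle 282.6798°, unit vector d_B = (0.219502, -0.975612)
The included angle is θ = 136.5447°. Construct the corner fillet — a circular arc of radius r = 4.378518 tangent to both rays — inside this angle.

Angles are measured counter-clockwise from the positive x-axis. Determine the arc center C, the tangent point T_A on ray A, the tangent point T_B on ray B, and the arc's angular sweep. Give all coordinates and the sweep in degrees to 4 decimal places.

center=(-5.5792,-22.8865) T_A=(-3.1393,-19.2508) T_B=(-1.3075,-21.9254) sweep=43.4553

bisector direction at 214.4075° = (-0.825040,-0.565074)
center distance |VC| = r/sin(θ/2) = 4.378518/sin(68.2724°) = 4.713385
C = V + |VC|·bis = (-5.5792,-22.8865)
T_A = V + ((C−V)·d_A)·d_A = V + 1.7449·d_A = (-3.1393,-19.2508)
T_B = V + ((C−V)·d_B)·d_B = V + 1.7449·d_B = (-1.3075,-21.9254)
sweep = 180° − θ = 43.4553°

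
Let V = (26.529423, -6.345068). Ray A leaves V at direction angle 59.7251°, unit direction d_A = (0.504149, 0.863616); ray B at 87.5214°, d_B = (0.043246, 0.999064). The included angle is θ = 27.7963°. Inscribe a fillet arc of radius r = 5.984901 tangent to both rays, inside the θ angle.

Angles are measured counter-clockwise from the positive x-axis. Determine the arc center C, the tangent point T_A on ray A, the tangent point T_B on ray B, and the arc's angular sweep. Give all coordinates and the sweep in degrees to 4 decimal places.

bisector direction at 73.6232° = (0.281952,0.959428)
center distance |VC| = r/sin(θ/2) = 5.984901/sin(13.8981°) = 24.916666
C = V + |VC|·bis = (33.5547,17.5607)
T_A = V + ((C−V)·d_A)·d_A = V + 24.1872·d_A = (38.7234,14.5434)
T_B = V + ((C−V)·d_B)·d_B = V + 24.1872·d_B = (27.5754,17.8195)
sweep = 180° − θ = 152.2037°

center=(33.5547,17.5607) T_A=(38.7234,14.5434) T_B=(27.5754,17.8195) sweep=152.2037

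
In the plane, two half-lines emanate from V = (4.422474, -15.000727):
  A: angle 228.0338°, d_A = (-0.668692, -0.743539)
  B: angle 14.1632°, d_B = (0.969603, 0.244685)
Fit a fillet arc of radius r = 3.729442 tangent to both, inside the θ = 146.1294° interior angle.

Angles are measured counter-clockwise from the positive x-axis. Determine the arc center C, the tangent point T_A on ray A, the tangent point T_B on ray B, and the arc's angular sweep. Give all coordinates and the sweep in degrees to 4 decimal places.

center=(6.4361,-18.3389) T_A=(3.6631,-15.8451) T_B=(5.5236,-14.7229) sweep=33.8706

bisector direction at 301.0985° = (0.516511,-0.856281)
center distance |VC| = r/sin(θ/2) = 3.729442/sin(73.0647°) = 3.898503
C = V + |VC|·bis = (6.4361,-18.3389)
T_A = V + ((C−V)·d_A)·d_A = V + 1.1356·d_A = (3.6631,-15.8451)
T_B = V + ((C−V)·d_B)·d_B = V + 1.1356·d_B = (5.5236,-14.7229)
sweep = 180° − θ = 33.8706°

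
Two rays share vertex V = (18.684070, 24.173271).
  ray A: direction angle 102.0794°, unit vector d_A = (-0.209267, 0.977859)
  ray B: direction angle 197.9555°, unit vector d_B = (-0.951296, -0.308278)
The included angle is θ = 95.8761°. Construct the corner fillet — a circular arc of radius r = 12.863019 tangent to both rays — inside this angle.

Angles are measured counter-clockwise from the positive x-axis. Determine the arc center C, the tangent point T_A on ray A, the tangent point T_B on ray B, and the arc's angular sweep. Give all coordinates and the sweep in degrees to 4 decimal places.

center=(3.6769,32.8316) T_A=(16.2551,35.5234) T_B=(7.6423,20.5950) sweep=84.1239

bisector direction at 150.0174° = (-0.866178,0.499736)
center distance |VC| = r/sin(θ/2) = 12.863019/sin(47.9380°) = 17.325777
C = V + |VC|·bis = (3.6769,32.8316)
T_A = V + ((C−V)·d_A)·d_A = V + 11.6071·d_A = (16.2551,35.5234)
T_B = V + ((C−V)·d_B)·d_B = V + 11.6071·d_B = (7.6423,20.5950)
sweep = 180° − θ = 84.1239°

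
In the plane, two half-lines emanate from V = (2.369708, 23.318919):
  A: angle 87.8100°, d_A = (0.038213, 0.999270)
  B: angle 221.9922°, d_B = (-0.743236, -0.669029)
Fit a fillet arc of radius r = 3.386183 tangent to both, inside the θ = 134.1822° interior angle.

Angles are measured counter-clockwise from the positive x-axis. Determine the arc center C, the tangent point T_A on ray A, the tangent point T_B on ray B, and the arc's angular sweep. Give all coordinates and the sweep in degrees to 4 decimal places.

bisector direction at 154.9011° = (-0.905577,0.424182)
center distance |VC| = r/sin(θ/2) = 3.386183/sin(67.0911°) = 3.676139
C = V + |VC|·bis = (-0.9593,24.8783)
T_A = V + ((C−V)·d_A)·d_A = V + 1.4310·d_A = (2.4244,24.7489)
T_B = V + ((C−V)·d_B)·d_B = V + 1.4310·d_B = (1.3061,22.3615)
sweep = 180° − θ = 45.8178°

center=(-0.9593,24.8783) T_A=(2.4244,24.7489) T_B=(1.3061,22.3615) sweep=45.8178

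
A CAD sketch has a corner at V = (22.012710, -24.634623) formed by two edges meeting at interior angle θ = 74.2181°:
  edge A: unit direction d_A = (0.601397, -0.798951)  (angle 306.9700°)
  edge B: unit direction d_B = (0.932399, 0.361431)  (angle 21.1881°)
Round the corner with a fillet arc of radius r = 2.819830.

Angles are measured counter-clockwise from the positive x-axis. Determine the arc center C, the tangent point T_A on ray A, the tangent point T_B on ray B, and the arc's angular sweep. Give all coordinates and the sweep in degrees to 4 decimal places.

bisector direction at 344.0791° = (0.961641,-0.274311)
center distance |VC| = r/sin(θ/2) = 2.819830/sin(37.1091°) = 4.673747
C = V + |VC|·bis = (26.5072,-25.9167)
T_A = V + ((C−V)·d_A)·d_A = V + 3.7273·d_A = (24.2543,-27.6125)
T_B = V + ((C−V)·d_B)·d_B = V + 3.7273·d_B = (25.4880,-23.2875)
sweep = 180° − θ = 105.7819°

center=(26.5072,-25.9167) T_A=(24.2543,-27.6125) T_B=(25.4880,-23.2875) sweep=105.7819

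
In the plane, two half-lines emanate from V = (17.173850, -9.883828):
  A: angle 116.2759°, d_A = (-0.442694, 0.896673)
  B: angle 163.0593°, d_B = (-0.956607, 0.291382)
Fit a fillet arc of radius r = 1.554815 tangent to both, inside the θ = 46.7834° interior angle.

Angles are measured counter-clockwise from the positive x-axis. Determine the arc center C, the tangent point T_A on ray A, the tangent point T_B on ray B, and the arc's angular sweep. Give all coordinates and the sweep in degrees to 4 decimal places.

center=(14.1885,-7.3491) T_A=(15.5826,-6.6608) T_B=(13.7354,-8.8365) sweep=133.2166

bisector direction at 139.6676° = (-0.762302,0.647221)
center distance |VC| = r/sin(θ/2) = 1.554815/sin(23.3917°) = 3.916263
C = V + |VC|·bis = (14.1885,-7.3491)
T_A = V + ((C−V)·d_A)·d_A = V + 3.5944·d_A = (15.5826,-6.6608)
T_B = V + ((C−V)·d_B)·d_B = V + 3.5944·d_B = (13.7354,-8.8365)
sweep = 180° − θ = 133.2166°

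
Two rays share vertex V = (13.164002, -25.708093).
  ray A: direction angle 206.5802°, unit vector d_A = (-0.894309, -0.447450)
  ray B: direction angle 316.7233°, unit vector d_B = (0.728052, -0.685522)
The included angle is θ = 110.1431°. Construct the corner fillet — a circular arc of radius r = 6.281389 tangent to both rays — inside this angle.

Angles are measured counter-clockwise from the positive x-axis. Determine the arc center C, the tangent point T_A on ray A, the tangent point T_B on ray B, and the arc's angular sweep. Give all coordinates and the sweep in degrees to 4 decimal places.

bisector direction at 261.6517° = (-0.145189,-0.989404)
center distance |VC| = r/sin(θ/2) = 6.281389/sin(55.0716°) = 7.661467
C = V + |VC|·bis = (12.0516,-33.2884)
T_A = V + ((C−V)·d_A)·d_A = V + 4.3866·d_A = (9.2410,-27.6709)
T_B = V + ((C−V)·d_B)·d_B = V + 4.3866·d_B = (16.3577,-28.7152)
sweep = 180° − θ = 69.8569°

center=(12.0516,-33.2884) T_A=(9.2410,-27.6709) T_B=(16.3577,-28.7152) sweep=69.8569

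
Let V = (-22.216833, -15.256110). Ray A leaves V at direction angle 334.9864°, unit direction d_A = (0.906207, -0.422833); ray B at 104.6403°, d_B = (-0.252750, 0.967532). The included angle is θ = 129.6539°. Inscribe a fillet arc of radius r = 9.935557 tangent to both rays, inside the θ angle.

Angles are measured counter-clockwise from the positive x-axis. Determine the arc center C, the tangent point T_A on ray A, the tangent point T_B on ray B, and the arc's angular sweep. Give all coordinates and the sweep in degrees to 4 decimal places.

bisector direction at 39.8133° = (0.768134,0.640289)
center distance |VC| = r/sin(θ/2) = 9.935557/sin(64.8269°) = 10.978186
C = V + |VC|·bis = (-13.7841,-8.2269)
T_A = V + ((C−V)·d_A)·d_A = V + 4.6696·d_A = (-17.9852,-17.2306)
T_B = V + ((C−V)·d_B)·d_B = V + 4.6696·d_B = (-23.3971,-10.7381)
sweep = 180° − θ = 50.3461°

center=(-13.7841,-8.2269) T_A=(-17.9852,-17.2306) T_B=(-23.3971,-10.7381) sweep=50.3461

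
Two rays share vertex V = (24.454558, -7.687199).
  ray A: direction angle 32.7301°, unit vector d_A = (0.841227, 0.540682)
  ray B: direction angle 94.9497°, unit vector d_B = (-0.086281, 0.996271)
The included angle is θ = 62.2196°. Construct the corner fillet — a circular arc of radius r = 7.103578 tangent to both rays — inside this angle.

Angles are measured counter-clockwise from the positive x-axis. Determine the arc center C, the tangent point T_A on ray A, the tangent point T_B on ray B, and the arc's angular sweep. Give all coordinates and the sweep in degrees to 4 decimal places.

bisector direction at 63.8399° = (0.440881,0.897566)
center distance |VC| = r/sin(θ/2) = 7.103578/sin(31.1098°) = 13.748512
C = V + |VC|·bis = (30.5160,4.6530)
T_A = V + ((C−V)·d_A)·d_A = V + 11.7712·d_A = (34.3568,-1.3227)
T_B = V + ((C−V)·d_B)·d_B = V + 11.7712·d_B = (23.4389,4.0401)
sweep = 180° − θ = 117.7804°

center=(30.5160,4.6530) T_A=(34.3568,-1.3227) T_B=(23.4389,4.0401) sweep=117.7804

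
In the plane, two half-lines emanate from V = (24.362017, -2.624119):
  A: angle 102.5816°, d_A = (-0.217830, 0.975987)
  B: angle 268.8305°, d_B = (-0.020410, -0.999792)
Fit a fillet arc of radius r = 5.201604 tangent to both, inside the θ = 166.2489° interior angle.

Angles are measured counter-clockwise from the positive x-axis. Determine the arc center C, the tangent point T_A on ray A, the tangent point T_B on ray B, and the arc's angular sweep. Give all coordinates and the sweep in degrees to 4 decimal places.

bisector direction at 185.7061° = (-0.995045,-0.099425)
center distance |VC| = r/sin(θ/2) = 5.201604/sin(83.1244°) = 5.239282
C = V + |VC|·bis = (19.1487,-3.1450)
T_A = V + ((C−V)·d_A)·d_A = V + 0.6272·d_A = (24.2254,-2.0120)
T_B = V + ((C−V)·d_B)·d_B = V + 0.6272·d_B = (24.3492,-3.2512)
sweep = 180° − θ = 13.7511°

center=(19.1487,-3.1450) T_A=(24.2254,-2.0120) T_B=(24.3492,-3.2512) sweep=13.7511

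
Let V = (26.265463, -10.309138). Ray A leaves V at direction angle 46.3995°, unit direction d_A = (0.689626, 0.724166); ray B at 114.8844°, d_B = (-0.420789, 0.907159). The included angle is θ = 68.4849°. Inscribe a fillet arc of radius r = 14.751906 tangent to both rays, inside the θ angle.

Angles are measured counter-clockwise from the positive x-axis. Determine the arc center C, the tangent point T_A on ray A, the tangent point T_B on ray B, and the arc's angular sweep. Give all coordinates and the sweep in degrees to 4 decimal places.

bisector direction at 80.6419° = (0.162604,0.986691)
center distance |VC| = r/sin(θ/2) = 14.751906/sin(34.2424°) = 26.216476
C = V + |VC|·bis = (30.5284,15.5584)
T_A = V + ((C−V)·d_A)·d_A = V + 21.6722·d_A = (41.2112,5.3851)
T_B = V + ((C−V)·d_B)·d_B = V + 21.6722·d_B = (17.1460,9.3510)
sweep = 180° − θ = 111.5151°

center=(30.5284,15.5584) T_A=(41.2112,5.3851) T_B=(17.1460,9.3510) sweep=111.5151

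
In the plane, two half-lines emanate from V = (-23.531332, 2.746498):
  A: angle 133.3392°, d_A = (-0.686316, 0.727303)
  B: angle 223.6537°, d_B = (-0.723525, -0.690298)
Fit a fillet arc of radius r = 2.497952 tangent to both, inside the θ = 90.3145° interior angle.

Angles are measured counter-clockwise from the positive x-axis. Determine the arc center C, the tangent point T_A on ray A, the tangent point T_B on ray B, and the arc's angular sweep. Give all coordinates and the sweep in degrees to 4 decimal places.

center=(-27.0531,2.8389) T_A=(-25.2363,4.5533) T_B=(-25.3288,1.0316) sweep=89.6855

bisector direction at 178.4965° = (-0.999656,0.026239)
center distance |VC| = r/sin(θ/2) = 2.497952/sin(45.1572°) = 3.522982
C = V + |VC|·bis = (-27.0531,2.8389)
T_A = V + ((C−V)·d_A)·d_A = V + 2.4843·d_A = (-25.2363,4.5533)
T_B = V + ((C−V)·d_B)·d_B = V + 2.4843·d_B = (-25.3288,1.0316)
sweep = 180° − θ = 89.6855°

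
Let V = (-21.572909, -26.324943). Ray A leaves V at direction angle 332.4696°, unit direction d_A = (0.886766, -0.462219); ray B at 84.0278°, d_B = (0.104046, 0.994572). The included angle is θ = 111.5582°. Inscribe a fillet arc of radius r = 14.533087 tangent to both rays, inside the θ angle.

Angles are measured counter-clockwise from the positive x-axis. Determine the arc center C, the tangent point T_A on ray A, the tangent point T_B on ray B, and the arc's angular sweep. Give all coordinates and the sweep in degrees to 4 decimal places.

center=(-6.0903,-18.0063) T_A=(-12.8077,-30.8937) T_B=(-20.5445,-16.4942) sweep=68.4418

bisector direction at 28.2487° = (0.880901,0.473300)
center distance |VC| = r/sin(θ/2) = 14.533087/sin(55.7791°) = 17.575907
C = V + |VC|·bis = (-6.0903,-18.0063)
T_A = V + ((C−V)·d_A)·d_A = V + 9.8844·d_A = (-12.8077,-30.8937)
T_B = V + ((C−V)·d_B)·d_B = V + 9.8844·d_B = (-20.5445,-16.4942)
sweep = 180° − θ = 68.4418°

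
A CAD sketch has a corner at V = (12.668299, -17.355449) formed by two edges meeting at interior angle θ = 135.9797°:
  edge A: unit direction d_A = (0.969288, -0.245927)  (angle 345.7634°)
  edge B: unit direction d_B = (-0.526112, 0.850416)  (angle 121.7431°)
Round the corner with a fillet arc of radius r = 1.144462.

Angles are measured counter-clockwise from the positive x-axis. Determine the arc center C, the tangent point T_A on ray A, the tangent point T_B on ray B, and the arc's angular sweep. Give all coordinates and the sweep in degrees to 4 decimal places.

bisector direction at 53.7532° = (0.591264,0.806478)
center distance |VC| = r/sin(θ/2) = 1.144462/sin(67.9899°) = 1.234430
C = V + |VC|·bis = (13.3982,-16.3599)
T_A = V + ((C−V)·d_A)·d_A = V + 0.4626·d_A = (13.1167,-17.4692)
T_B = V + ((C−V)·d_B)·d_B = V + 0.4626·d_B = (12.4249,-16.9620)
sweep = 180° − θ = 44.0203°

center=(13.3982,-16.3599) T_A=(13.1167,-17.4692) T_B=(12.4249,-16.9620) sweep=44.0203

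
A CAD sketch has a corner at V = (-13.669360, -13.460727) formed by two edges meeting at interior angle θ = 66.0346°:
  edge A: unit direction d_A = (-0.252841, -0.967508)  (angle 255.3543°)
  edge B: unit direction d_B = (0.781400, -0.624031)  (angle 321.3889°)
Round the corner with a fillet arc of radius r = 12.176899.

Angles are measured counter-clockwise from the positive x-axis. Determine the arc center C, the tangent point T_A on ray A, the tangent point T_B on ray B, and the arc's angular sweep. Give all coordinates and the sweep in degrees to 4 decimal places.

center=(-6.6260,-34.6691) T_A=(-18.4072,-31.5903) T_B=(0.9728,-25.1541) sweep=113.9654

bisector direction at 288.3716° = (0.315179,-0.949032)
center distance |VC| = r/sin(θ/2) = 12.176899/sin(33.0173°) = 22.347353
C = V + |VC|·bis = (-6.6260,-34.6691)
T_A = V + ((C−V)·d_A)·d_A = V + 18.7384·d_A = (-18.4072,-31.5903)
T_B = V + ((C−V)·d_B)·d_B = V + 18.7384·d_B = (0.9728,-25.1541)
sweep = 180° − θ = 113.9654°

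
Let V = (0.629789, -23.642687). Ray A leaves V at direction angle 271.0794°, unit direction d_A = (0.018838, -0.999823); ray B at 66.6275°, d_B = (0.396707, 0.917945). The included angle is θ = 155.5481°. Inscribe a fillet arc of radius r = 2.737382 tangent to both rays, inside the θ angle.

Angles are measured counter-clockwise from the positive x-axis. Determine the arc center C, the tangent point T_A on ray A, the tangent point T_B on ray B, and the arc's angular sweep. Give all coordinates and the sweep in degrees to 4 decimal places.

bisector direction at 348.8535° = (0.981136,-0.193319)
center distance |VC| = r/sin(θ/2) = 2.737382/sin(77.7741°) = 2.800906
C = V + |VC|·bis = (3.3779,-24.1842)
T_A = V + ((C−V)·d_A)·d_A = V + 0.5931·d_A = (0.6410,-24.2357)
T_B = V + ((C−V)·d_B)·d_B = V + 0.5931·d_B = (0.8651,-23.0982)
sweep = 180° − θ = 24.4519°

center=(3.3779,-24.1842) T_A=(0.6410,-24.2357) T_B=(0.8651,-23.0982) sweep=24.4519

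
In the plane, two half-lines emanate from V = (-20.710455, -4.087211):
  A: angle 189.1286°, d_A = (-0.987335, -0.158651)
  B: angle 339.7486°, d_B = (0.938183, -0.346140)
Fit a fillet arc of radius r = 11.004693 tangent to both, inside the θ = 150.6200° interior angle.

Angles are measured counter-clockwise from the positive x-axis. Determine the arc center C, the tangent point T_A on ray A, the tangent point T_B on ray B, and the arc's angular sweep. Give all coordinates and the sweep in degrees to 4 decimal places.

bisector direction at 264.4386° = (-0.096912,-0.995293)
center distance |VC| = r/sin(θ/2) = 11.004693/sin(75.3100°) = 11.376570
C = V + |VC|·bis = (-21.8130,-15.4102)
T_A = V + ((C−V)·d_A)·d_A = V + 2.8850·d_A = (-23.5589,-4.5449)
T_B = V + ((C−V)·d_B)·d_B = V + 2.8850·d_B = (-18.0038,-5.0858)
sweep = 180° − θ = 29.3800°

center=(-21.8130,-15.4102) T_A=(-23.5589,-4.5449) T_B=(-18.0038,-5.0858) sweep=29.3800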